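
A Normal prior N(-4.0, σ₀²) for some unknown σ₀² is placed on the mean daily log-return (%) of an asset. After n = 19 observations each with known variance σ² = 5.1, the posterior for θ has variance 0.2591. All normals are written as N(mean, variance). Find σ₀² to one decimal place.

σ₀² = 7.5

For the Normal–Normal model with known σ², precisions add: τ_n = τ₀ + n/σ².
So 1/σ₀² = 1/0.2591 − 19/5.1 = 3.859514 − 3.725490 = 0.134024.
Hence σ₀² = 1/0.134024 ≈ 7.5.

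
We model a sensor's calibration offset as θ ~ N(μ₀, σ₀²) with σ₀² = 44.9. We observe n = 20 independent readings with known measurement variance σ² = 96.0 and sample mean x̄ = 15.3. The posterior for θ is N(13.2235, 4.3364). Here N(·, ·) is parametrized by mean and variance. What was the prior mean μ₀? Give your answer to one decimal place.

μ₀ = -6.2

With known observation variance, the Normal–Normal posterior has precision τ_n = τ₀ + n/σ² and mean μ_n = (τ₀μ₀ + (n/σ²)x̄)/τ_n.
Here τ₀ = 1/44.9 = 0.022272 and τ_data = 20/96.0 = 0.208333, so τ_n = 0.230605.
Rearranging for μ₀: μ₀ = (μ_n·τ_n − τ_data·x̄)/τ₀ = (13.2235·0.230605 − 0.208333·15.3) / 0.022272 = -0.138090/0.022272 ≈ -6.2.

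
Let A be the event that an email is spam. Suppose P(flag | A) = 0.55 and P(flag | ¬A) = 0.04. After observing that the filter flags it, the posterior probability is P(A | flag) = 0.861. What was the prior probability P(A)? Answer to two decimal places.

Bayes' rule in odds form gives O(A|E) = O(A)·[P(E|A)/P(E|¬A)], hence O(A) = O(A|E)/LR.
Posterior odds = 0.861/(1−0.861) = 6.1942. LR = 0.55/0.04 = 13.7500.
Prior odds = 6.1942/13.7500 = 0.4505, so P(A) = 0.4505/(1+0.4505) ≈ 0.31.

P(A) = 0.31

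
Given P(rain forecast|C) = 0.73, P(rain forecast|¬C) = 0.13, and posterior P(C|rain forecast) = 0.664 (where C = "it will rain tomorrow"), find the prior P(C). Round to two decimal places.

Bayes' rule in odds form gives O(C|E) = O(C)·[P(E|C)/P(E|¬C)], hence O(C) = O(C|E)/LR.
Posterior odds = 0.664/(1−0.664) = 1.9762. LR = 0.73/0.13 = 5.6154.
Prior odds = 1.9762/5.6154 = 0.3519, so P(C) = 0.3519/(1+0.3519) ≈ 0.26.

P(C) = 0.26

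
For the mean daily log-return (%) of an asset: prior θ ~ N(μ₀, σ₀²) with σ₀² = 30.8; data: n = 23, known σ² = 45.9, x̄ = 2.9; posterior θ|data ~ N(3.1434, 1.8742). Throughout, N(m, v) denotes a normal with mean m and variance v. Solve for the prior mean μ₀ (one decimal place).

μ₀ = 6.9

With known observation variance, the Normal–Normal posterior has precision τ_n = τ₀ + n/σ² and mean μ_n = (τ₀μ₀ + (n/σ²)x̄)/τ_n.
Here τ₀ = 1/30.8 = 0.032468 and τ_data = 23/45.9 = 0.501089, so τ_n = 0.533557.
Rearranging for μ₀: μ₀ = (μ_n·τ_n − τ_data·x̄)/τ₀ = (3.1434·0.533557 − 0.501089·2.9) / 0.032468 = 0.224025/0.032468 ≈ 6.9.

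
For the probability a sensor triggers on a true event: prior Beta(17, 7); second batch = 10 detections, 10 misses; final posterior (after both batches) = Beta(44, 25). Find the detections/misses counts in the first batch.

Sequential conjugate updates are equivalent to a single update on the pooled data, so total successes = posterior α − prior α and total failures = posterior β − prior β.
Total across both batches: 44−17=27 detections, 25−7=18 misses.
Subtract the second batch: 27−10=17 detections and 18−10=8 misses.

17 detections and 8 misses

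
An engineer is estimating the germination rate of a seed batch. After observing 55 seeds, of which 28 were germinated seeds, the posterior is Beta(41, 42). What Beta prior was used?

Beta(13, 15)

Under Beta–binomial conjugacy the posterior parameters are (a+s, b+f).
So a = 41 − 28 = 13 and b = 42 − 27 = 15.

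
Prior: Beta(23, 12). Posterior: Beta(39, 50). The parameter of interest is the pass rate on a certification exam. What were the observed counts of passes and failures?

16 passes and 38 failures

Under Beta–binomial conjugacy the posterior parameters are (α+s, β+f).
So s = 39 − 23 = 16 and f = 50 − 12 = 38.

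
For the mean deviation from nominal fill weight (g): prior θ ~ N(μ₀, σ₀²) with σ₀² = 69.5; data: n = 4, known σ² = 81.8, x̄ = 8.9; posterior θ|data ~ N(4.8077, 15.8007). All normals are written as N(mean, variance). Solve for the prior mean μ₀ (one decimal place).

The posterior mean is a precision-weighted average: μ_n = (τ₀μ₀ + τ_data·x̄)/(τ₀+τ_data), with τ₀=1/σ₀² and τ_data=n/σ².
Here τ₀ = 1/69.5 = 0.014388 and τ_data = 4/81.8 = 0.048900, so τ_n = 0.063288.
Rearranging for μ₀: μ₀ = (μ_n·τ_n − τ_data·x̄)/τ₀ = (4.8077·0.063288 − 0.048900·8.9) / 0.014388 = -0.130940/0.014388 ≈ -9.1.

μ₀ = -9.1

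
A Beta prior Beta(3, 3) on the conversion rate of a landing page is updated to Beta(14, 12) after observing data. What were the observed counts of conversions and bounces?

A Beta(α, β) prior with s successes and f failures in binomial data gives a Beta(α+s, β+f) posterior.
Match parameters: s=14−3=11, f=12−3=9.

11 conversions and 9 bounces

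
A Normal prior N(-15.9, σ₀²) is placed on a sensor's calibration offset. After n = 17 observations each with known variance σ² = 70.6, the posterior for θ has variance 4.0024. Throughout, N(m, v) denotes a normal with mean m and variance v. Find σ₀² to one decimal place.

σ₀² = 110.4

For the Normal–Normal model with known σ², precisions add: τ_n = τ₀ + n/σ².
So 1/σ₀² = 1/4.0024 − 17/70.6 = 0.249850 − 0.240793 = 0.009057.
Hence σ₀² = 1/0.009057 ≈ 110.4.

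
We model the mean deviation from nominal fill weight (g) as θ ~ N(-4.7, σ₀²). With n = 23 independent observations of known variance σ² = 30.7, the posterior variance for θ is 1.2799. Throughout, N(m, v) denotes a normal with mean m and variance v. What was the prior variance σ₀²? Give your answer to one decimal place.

σ₀² = 31.1

For the Normal–Normal model with known σ², precisions add: τ_n = τ₀ + n/σ².
So 1/σ₀² = 1/1.2799 − 23/30.7 = 0.781311 − 0.749186 = 0.032125.
Hence σ₀² = 1/0.032125 ≈ 31.1.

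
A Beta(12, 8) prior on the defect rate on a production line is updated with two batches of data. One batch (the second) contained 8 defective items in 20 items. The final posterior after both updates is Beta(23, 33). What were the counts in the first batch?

Because Beta–binomial updating is additive in the counts, the combined data contributed (α_post−α_prior, β_post−β_prior) successes and failures.
Total across both batches: 23−12=11 defective items, 33−8=25 good items.
Subtract the second batch: 11−8=3 defective items and 25−12=13 good items.

3 defective items and 13 good items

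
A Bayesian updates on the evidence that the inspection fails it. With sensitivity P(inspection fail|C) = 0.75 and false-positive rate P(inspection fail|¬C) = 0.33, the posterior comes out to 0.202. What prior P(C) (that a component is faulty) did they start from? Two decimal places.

P(C) = 0.10

In odds form, posterior odds = prior odds × likelihood ratio, so prior odds = posterior odds ÷ LR.
Posterior odds = 0.202/(1−0.202) = 0.2531. LR = 0.75/0.33 = 2.2727.
Prior odds = 0.2531/2.2727 = 0.1114, so P(C) = 0.1114/(1+0.1114) ≈ 0.10.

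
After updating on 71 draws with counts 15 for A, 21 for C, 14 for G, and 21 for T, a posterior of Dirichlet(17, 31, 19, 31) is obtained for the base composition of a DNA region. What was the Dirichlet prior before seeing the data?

Dirichlet(2, 10, 5, 10)

For a Dirichlet(α) prior with multinomial counts c, the posterior is Dirichlet(α + c) componentwise.
Subtract each count from the matching posterior parameter: 17−15=2, 31−21=10, 19−14=5, 31−21=10.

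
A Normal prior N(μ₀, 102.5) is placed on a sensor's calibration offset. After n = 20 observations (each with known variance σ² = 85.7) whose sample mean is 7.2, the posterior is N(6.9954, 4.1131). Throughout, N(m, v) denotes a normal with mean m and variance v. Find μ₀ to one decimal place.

μ₀ = 2.1

With known observation variance, the Normal–Normal posterior has precision τ_n = τ₀ + n/σ² and mean μ_n = (τ₀μ₀ + (n/σ²)x̄)/τ_n.
Here τ₀ = 1/102.5 = 0.009756 and τ_data = 20/85.7 = 0.233372, so τ_n = 0.243128.
Rearranging for μ₀: μ₀ = (μ_n·τ_n − τ_data·x̄)/τ₀ = (6.9954·0.243128 − 0.233372·7.2) / 0.009756 = 0.020499/0.009756 ≈ 2.1.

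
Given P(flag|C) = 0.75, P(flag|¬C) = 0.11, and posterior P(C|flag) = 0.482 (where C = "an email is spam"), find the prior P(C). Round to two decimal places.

In odds form, posterior odds = prior odds × likelihood ratio, so prior odds = posterior odds ÷ LR.
Posterior odds = 0.482/(1−0.482) = 0.9305. LR = 0.75/0.11 = 6.8182.
Prior odds = 0.9305/6.8182 = 0.1365, so P(C) = 0.1365/(1+0.1365) ≈ 0.12.

P(C) = 0.12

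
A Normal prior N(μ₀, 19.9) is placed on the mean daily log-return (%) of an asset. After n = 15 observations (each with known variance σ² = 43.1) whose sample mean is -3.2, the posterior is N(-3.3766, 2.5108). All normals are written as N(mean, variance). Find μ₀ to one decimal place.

With known observation variance, the Normal–Normal posterior has precision τ_n = τ₀ + n/σ² and mean μ_n = (τ₀μ₀ + (n/σ²)x̄)/τ_n.
Here τ₀ = 1/19.9 = 0.050251 and τ_data = 15/43.1 = 0.348028, so τ_n = 0.398279.
Rearranging for μ₀: μ₀ = (μ_n·τ_n − τ_data·x̄)/τ₀ = (-3.3766·0.398279 − 0.348028·-3.2) / 0.050251 = -0.231139/0.050251 ≈ -4.6.

μ₀ = -4.6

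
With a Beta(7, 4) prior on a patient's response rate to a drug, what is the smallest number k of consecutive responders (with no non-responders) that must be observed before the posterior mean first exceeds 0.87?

After k responders and 0 non-responders the posterior is Beta(7+k, 4), with mean (7+k)/(7+4+k).
Set (7+k)/(11+k) > 0.87 and solve: k > (0.87·11 − 7)/(1 − 0.87) = 19.769.
The smallest integer exceeding 19.769 is 20.

k = 20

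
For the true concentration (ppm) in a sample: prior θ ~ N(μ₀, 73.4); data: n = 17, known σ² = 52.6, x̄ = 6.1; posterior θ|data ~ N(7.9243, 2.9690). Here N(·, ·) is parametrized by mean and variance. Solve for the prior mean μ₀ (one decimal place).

The posterior mean is a precision-weighted average: μ_n = (τ₀μ₀ + τ_data·x̄)/(τ₀+τ_data), with τ₀=1/σ₀² and τ_data=n/σ².
Here τ₀ = 1/73.4 = 0.013624 and τ_data = 17/52.6 = 0.323194, so τ_n = 0.336818.
Rearranging for μ₀: μ₀ = (μ_n·τ_n − τ_data·x̄)/τ₀ = (7.9243·0.336818 − 0.323194·6.1) / 0.013624 = 0.697563/0.013624 ≈ 51.2.

μ₀ = 51.2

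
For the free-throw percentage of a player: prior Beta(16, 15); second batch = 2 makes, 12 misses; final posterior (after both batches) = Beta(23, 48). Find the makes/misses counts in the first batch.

Sequential conjugate updates are equivalent to a single update on the pooled data, so total successes = posterior α − prior α and total failures = posterior β − prior β.
Total across both batches: 23−16=7 makes, 48−15=33 misses.
Subtract the second batch: 7−2=5 makes and 33−12=21 misses.

5 makes and 21 misses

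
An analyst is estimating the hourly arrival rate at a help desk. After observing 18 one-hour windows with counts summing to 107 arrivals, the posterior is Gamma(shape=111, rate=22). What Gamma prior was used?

Gamma–Poisson conjugacy: posterior shape = α + Σxᵢ, posterior rate = β + n.
So α = 111 − 107 = 4 and β = 22 − 18 = 4.

Gamma(shape=4, rate=4)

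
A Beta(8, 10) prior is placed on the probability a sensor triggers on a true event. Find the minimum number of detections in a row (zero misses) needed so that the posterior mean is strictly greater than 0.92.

k = 108

After k detections and 0 misses the posterior is Beta(8+k, 10), with mean (8+k)/(8+10+k).
Set (8+k)/(18+k) > 0.92 and solve: k > (0.92·18 − 8)/(1 − 0.92) = 107.000.
The smallest integer exceeding 107.000 is 108, and checking k=108: (116)/(126) = 0.9206 > 0.92.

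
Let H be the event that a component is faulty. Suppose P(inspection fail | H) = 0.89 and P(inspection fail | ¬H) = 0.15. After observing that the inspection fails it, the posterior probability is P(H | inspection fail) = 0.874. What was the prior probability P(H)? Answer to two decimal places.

In odds form, posterior odds = prior odds × likelihood ratio, so prior odds = posterior odds ÷ LR.
Posterior odds = 0.874/(1−0.874) = 6.9365. LR = 0.89/0.15 = 5.9333.
Prior odds = 6.9365/5.9333 = 1.1691, so P(H) = 1.1691/(1+1.1691) ≈ 0.54.

P(H) = 0.54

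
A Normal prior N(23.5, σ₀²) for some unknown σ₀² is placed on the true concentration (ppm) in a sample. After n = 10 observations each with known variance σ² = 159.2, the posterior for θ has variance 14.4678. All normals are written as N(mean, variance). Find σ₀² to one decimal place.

σ₀² = 158.6

Posterior precision equals prior precision plus data precision: 1/σ_n² = 1/σ₀² + n/σ².
So 1/σ₀² = 1/14.4678 − 10/159.2 = 0.069119 − 0.062814 = 0.006305.
Hence σ₀² = 1/0.006305 ≈ 158.6.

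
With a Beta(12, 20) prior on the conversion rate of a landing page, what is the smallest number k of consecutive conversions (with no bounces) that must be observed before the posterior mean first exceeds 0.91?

After k conversions and 0 bounces the posterior is Beta(12+k, 20), with mean (12+k)/(12+20+k).
Set (12+k)/(32+k) > 0.91 and solve: k > (0.91·32 − 12)/(1 − 0.91) = 190.222.
The smallest integer exceeding 190.222 is 191, and checking k=191: (203)/(223) = 0.9103 > 0.91.

k = 191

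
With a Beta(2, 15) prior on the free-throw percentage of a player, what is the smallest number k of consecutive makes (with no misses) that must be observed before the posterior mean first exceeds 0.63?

After k makes and 0 misses the posterior is Beta(2+k, 15), with mean (2+k)/(2+15+k).
Set (2+k)/(17+k) > 0.63 and solve: k > (0.63·17 − 2)/(1 − 0.63) = 23.541.
The smallest integer exceeding 23.541 is 24.

k = 24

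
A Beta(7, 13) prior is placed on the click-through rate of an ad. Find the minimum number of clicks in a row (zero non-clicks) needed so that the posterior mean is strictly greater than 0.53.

k = 8

After k clicks and 0 non-clicks the posterior is Beta(7+k, 13), with mean (7+k)/(7+13+k).
Set (7+k)/(20+k) > 0.53 and solve: k > (0.53·20 − 7)/(1 − 0.53) = 7.660.
The smallest integer exceeding 7.660 is 8.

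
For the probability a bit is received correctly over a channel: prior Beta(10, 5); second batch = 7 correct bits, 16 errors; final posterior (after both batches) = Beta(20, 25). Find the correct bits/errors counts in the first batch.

3 correct bits and 4 errors

Because Beta–binomial updating is additive in the counts, the combined data contributed (α_post−α_prior, β_post−β_prior) successes and failures.
Total across both batches: 20−10=10 correct bits, 25−5=20 errors.
Subtract the second batch: 10−7=3 correct bits and 20−16=4 errors.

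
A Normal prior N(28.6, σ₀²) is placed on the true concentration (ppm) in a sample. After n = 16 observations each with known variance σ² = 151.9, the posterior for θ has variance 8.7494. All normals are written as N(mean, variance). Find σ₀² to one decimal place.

σ₀² = 111.6

For the Normal–Normal model with known σ², precisions add: τ_n = τ₀ + n/σ².
So 1/σ₀² = 1/8.7494 − 16/151.9 = 0.114294 − 0.105332 = 0.008962.
Hence σ₀² = 1/0.008962 ≈ 111.6.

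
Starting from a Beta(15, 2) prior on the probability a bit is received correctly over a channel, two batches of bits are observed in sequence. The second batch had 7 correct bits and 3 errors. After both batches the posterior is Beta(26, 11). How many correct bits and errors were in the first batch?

4 correct bits and 6 errors

Because Beta–binomial updating is additive in the counts, the combined data contributed (α_post−α_prior, β_post−β_prior) successes and failures.
Total across both batches: 26−15=11 correct bits, 11−2=9 errors.
Subtract the second batch: 11−7=4 correct bits and 9−3=6 errors.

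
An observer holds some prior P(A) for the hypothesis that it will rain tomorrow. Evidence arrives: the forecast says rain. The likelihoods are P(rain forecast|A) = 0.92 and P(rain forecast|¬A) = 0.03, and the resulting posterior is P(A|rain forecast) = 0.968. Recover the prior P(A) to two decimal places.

In odds form, posterior odds = prior odds × likelihood ratio, so prior odds = posterior odds ÷ LR.
Posterior odds = 0.968/(1−0.968) = 30.2500. LR = 0.92/0.03 = 30.6667.
Prior odds = 30.2500/30.6667 = 0.9864, so P(A) = 0.9864/(1+0.9864) ≈ 0.50.

P(A) = 0.50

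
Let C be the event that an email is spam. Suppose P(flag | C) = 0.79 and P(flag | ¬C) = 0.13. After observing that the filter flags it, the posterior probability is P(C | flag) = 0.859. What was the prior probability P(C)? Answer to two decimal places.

Bayes' rule in odds form gives O(C|E) = O(C)·[P(E|C)/P(E|¬C)], hence O(C) = O(C|E)/LR.
Posterior odds = 0.859/(1−0.859) = 6.0922. LR = 0.79/0.13 = 6.0769.
Prior odds = 6.0922/6.0769 = 1.0025, so P(C) = 1.0025/(1+1.0025) ≈ 0.50.

P(C) = 0.50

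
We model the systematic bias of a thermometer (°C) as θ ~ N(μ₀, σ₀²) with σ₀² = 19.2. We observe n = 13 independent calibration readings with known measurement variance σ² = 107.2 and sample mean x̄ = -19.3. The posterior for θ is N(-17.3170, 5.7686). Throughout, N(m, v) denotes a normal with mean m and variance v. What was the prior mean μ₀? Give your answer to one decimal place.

μ₀ = -12.7

The posterior mean is a precision-weighted average: μ_n = (τ₀μ₀ + τ_data·x̄)/(τ₀+τ_data), with τ₀=1/σ₀² and τ_data=n/σ².
Here τ₀ = 1/19.2 = 0.052083 and τ_data = 13/107.2 = 0.121269, so τ_n = 0.173352.
Rearranging for μ₀: μ₀ = (μ_n·τ_n − τ_data·x̄)/τ₀ = (-17.3170·0.173352 − 0.121269·-19.3) / 0.052083 = -0.661445/0.052083 ≈ -12.7.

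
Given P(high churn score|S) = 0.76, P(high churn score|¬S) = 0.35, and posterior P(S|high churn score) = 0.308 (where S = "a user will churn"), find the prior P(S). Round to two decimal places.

P(S) = 0.17

Bayes' rule in odds form gives O(S|E) = O(S)·[P(E|S)/P(E|¬S)], hence O(S) = O(S|E)/LR.
Posterior odds = 0.308/(1−0.308) = 0.4451. LR = 0.76/0.35 = 2.1714.
Prior odds = 0.4451/2.1714 = 0.2050, so P(S) = 0.2050/(1+0.2050) ≈ 0.17.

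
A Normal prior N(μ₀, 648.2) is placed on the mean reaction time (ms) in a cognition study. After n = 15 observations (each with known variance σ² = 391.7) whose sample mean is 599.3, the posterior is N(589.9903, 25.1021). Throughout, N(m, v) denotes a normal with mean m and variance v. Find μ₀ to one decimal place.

With known observation variance, the Normal–Normal posterior has precision τ_n = τ₀ + n/σ² and mean μ_n = (τ₀μ₀ + (n/σ²)x̄)/τ_n.
Here τ₀ = 1/648.2 = 0.001543 and τ_data = 15/391.7 = 0.038295, so τ_n = 0.039838.
Rearranging for μ₀: μ₀ = (μ_n·τ_n − τ_data·x̄)/τ₀ = (589.9903·0.039838 − 0.038295·599.3) / 0.001543 = 0.553840/0.001543 ≈ 358.9.

μ₀ = 358.9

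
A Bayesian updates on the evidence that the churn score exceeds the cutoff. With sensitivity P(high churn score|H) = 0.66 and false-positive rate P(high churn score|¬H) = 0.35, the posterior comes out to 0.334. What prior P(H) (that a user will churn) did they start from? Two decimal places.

Bayes' rule in odds form gives O(H|E) = O(H)·[P(E|H)/P(E|¬H)], hence O(H) = O(H|E)/LR.
Posterior odds = 0.334/(1−0.334) = 0.5015. LR = 0.66/0.35 = 1.8857.
Prior odds = 0.5015/1.8857 = 0.2659, so P(H) = 0.2659/(1+0.2659) ≈ 0.21.

P(H) = 0.21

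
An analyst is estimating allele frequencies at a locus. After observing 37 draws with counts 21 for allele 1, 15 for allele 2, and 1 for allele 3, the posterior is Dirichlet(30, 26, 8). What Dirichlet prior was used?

For a Dirichlet(α) prior with multinomial counts c, the posterior is Dirichlet(α + c) componentwise.
Subtract each count from the matching posterior parameter: 30−21=9, 26−15=11, 8−1=7.

Dirichlet(9, 11, 7)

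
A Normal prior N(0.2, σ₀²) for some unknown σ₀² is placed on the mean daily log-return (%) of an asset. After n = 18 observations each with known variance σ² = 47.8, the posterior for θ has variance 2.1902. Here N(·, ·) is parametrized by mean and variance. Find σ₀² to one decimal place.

σ₀² = 12.5

For the Normal–Normal model with known σ², precisions add: τ_n = τ₀ + n/σ².
So 1/σ₀² = 1/2.1902 − 18/47.8 = 0.456579 − 0.376569 = 0.080010.
Hence σ₀² = 1/0.080010 ≈ 12.5.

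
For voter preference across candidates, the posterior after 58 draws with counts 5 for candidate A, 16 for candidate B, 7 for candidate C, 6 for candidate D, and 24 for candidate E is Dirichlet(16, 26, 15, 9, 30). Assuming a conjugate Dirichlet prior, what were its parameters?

For a Dirichlet(α) prior with multinomial counts c, the posterior is Dirichlet(α + c) componentwise.
Subtract each count from the matching posterior parameter: 16−5=11, 26−16=10, 15−7=8, 9−6=3, 30−24=6.

Dirichlet(11, 10, 8, 3, 6)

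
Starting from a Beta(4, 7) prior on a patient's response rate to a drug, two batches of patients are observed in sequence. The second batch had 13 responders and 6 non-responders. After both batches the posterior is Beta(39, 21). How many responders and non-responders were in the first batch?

22 responders and 8 non-responders

Because Beta–binomial updating is additive in the counts, the combined data contributed (α_post−α_prior, β_post−β_prior) successes and failures.
Total across both batches: 39−4=35 responders, 21−7=14 non-responders.
Subtract the second batch: 35−13=22 responders and 14−6=8 non-responders.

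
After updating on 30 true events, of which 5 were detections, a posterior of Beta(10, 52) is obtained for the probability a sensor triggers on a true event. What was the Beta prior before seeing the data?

Beta(5, 27)

A Beta(α, β) prior with s successes and f failures in binomial data gives a Beta(α+s, β+f) posterior.
Subtract the data counts: 10−5=5, 52−25=27.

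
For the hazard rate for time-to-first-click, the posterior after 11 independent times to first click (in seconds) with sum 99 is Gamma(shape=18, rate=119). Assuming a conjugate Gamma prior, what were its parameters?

For an exponential likelihood with a Gamma(α, β) prior on the rate, n observations with total T give posterior Gamma(α+n, β+T).
So α = 18 − 11 = 7 and β = 119 − 99 = 20.

Gamma(shape=7, rate=20)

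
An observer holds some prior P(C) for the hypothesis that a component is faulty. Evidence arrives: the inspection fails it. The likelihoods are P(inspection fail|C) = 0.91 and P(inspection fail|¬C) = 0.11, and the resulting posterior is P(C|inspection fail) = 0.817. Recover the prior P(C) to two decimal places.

P(C) = 0.35

Bayes' rule in odds form gives O(C|E) = O(C)·[P(E|C)/P(E|¬C)], hence O(C) = O(C|E)/LR.
Posterior odds = 0.817/(1−0.817) = 4.4645. LR = 0.91/0.11 = 8.2727.
Prior odds = 4.4645/8.2727 = 0.5397, so P(C) = 0.5397/(1+0.5397) ≈ 0.35.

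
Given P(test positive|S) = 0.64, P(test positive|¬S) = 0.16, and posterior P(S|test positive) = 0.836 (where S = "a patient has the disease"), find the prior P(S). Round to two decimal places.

P(S) = 0.56

Bayes' rule in odds form gives O(S|E) = O(S)·[P(E|S)/P(E|¬S)], hence O(S) = O(S|E)/LR.
Posterior odds = 0.836/(1−0.836) = 5.0976. LR = 0.64/0.16 = 4.0000.
Prior odds = 5.0976/4.0000 = 1.2744, so P(S) = 1.2744/(1+1.2744) ≈ 0.56.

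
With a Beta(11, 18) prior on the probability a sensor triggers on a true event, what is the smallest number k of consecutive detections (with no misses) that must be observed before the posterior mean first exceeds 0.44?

After k detections and 0 misses the posterior is Beta(11+k, 18), with mean (11+k)/(11+18+k).
Set (11+k)/(29+k) > 0.44 and solve: k > (0.44·29 − 11)/(1 − 0.44) = 3.143.
The smallest integer exceeding 3.143 is 4, and checking k=4: (15)/(33) = 0.4545 > 0.44.

k = 4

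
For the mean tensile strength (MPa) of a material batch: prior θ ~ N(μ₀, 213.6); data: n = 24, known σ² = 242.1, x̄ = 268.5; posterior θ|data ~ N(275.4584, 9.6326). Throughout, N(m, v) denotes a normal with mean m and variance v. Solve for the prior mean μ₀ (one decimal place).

With known observation variance, the Normal–Normal posterior has precision τ_n = τ₀ + n/σ² and mean μ_n = (τ₀μ₀ + (n/σ²)x̄)/τ_n.
Here τ₀ = 1/213.6 = 0.004682 and τ_data = 24/242.1 = 0.099133, so τ_n = 0.103815.
Rearranging for μ₀: μ₀ = (μ_n·τ_n − τ_data·x̄)/τ₀ = (275.4584·0.103815 − 0.099133·268.5) / 0.004682 = 1.979503/0.004682 ≈ 422.8.

μ₀ = 422.8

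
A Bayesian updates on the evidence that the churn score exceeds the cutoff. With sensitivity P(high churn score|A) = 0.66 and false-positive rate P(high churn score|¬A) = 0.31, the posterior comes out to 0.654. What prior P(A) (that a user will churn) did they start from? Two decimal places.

P(A) = 0.47

Bayes' rule in odds form gives O(A|E) = O(A)·[P(E|A)/P(E|¬A)], hence O(A) = O(A|E)/LR.
Posterior odds = 0.654/(1−0.654) = 1.8902. LR = 0.66/0.31 = 2.1290.
Prior odds = 1.8902/2.1290 = 0.8878, so P(A) = 0.8878/(1+0.8878) ≈ 0.47.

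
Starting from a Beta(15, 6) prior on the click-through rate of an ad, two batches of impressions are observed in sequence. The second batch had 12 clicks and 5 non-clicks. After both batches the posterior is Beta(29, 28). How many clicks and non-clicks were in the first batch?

Sequential conjugate updates are equivalent to a single update on the pooled data, so total successes = posterior α − prior α and total failures = posterior β − prior β.
Total across both batches: 29−15=14 clicks, 28−6=22 non-clicks.
Subtract the second batch: 14−12=2 clicks and 22−5=17 non-clicks.

2 clicks and 17 non-clicks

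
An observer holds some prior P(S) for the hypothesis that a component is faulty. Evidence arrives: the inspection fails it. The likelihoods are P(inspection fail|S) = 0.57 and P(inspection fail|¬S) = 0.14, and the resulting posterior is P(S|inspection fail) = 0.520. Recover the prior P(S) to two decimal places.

Bayes' rule in odds form gives O(S|E) = O(S)·[P(E|S)/P(E|¬S)], hence O(S) = O(S|E)/LR.
Posterior odds = 0.520/(1−0.520) = 1.0833. LR = 0.57/0.14 = 4.0714.
Prior odds = 1.0833/4.0714 = 0.2661, so P(S) = 0.2661/(1+0.2661) ≈ 0.21.

P(S) = 0.21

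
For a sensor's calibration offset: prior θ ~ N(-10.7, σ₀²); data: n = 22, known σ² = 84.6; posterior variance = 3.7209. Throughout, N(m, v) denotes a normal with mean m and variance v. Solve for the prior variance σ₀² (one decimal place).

σ₀² = 114.9

For the Normal–Normal model with known σ², precisions add: τ_n = τ₀ + n/σ².
So 1/σ₀² = 1/3.7209 − 22/84.6 = 0.268752 − 0.260047 = 0.008705.
Hence σ₀² = 1/0.008705 ≈ 114.9.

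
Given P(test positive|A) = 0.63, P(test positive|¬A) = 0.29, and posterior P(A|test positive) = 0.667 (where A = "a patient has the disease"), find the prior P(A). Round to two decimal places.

Bayes' rule in odds form gives O(A|E) = O(A)·[P(E|A)/P(E|¬A)], hence O(A) = O(A|E)/LR.
Posterior odds = 0.667/(1−0.667) = 2.0030. LR = 0.63/0.29 = 2.1724.
Prior odds = 2.0030/2.1724 = 0.9220, so P(A) = 0.9220/(1+0.9220) ≈ 0.48.

P(A) = 0.48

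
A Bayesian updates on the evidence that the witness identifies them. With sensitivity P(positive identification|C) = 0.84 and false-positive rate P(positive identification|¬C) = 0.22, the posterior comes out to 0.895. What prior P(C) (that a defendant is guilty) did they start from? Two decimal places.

P(C) = 0.69

In odds form, posterior odds = prior odds × likelihood ratio, so prior odds = posterior odds ÷ LR.
Posterior odds = 0.895/(1−0.895) = 8.5238. LR = 0.84/0.22 = 3.8182.
Prior odds = 8.5238/3.8182 = 2.2324, so P(C) = 2.2324/(1+2.2324) ≈ 0.69.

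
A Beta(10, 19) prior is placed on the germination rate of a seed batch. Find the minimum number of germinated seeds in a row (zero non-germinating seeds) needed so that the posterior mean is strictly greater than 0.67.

After k germinated seeds and 0 non-germinating seeds the posterior is Beta(10+k, 19), with mean (10+k)/(10+19+k).
Set (10+k)/(29+k) > 0.67 and solve: k > (0.67·29 − 10)/(1 − 0.67) = 28.576.
The smallest integer exceeding 28.576 is 29, and checking k=29: (39)/(58) = 0.6724 > 0.67.

k = 29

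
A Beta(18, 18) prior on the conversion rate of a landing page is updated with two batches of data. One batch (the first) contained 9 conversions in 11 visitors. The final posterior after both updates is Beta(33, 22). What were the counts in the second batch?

Because Beta–binomial updating is additive in the counts, the combined data contributed (α_post−α_prior, β_post−β_prior) successes and failures.
Total across both batches: 33−18=15 conversions, 22−18=4 bounces.
Subtract the first batch: 15−9=6 conversions and 4−2=2 bounces.

6 conversions and 2 bounces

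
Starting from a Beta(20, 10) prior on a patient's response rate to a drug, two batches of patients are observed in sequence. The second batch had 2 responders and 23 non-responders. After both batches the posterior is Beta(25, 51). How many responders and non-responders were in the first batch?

3 responders and 18 non-responders

Because Beta–binomial updating is additive in the counts, the combined data contributed (α_post−α_prior, β_post−β_prior) successes and failures.
Total across both batches: 25−20=5 responders, 51−10=41 non-responders.
Subtract the second batch: 5−2=3 responders and 41−23=18 non-responders.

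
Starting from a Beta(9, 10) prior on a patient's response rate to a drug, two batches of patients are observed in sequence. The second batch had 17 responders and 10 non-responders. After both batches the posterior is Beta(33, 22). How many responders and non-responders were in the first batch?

Sequential conjugate updates are equivalent to a single update on the pooled data, so total successes = posterior α − prior α and total failures = posterior β − prior β.
Total across both batches: 33−9=24 responders, 22−10=12 non-responders.
Subtract the second batch: 24−17=7 responders and 12−10=2 non-responders.

7 responders and 2 non-responders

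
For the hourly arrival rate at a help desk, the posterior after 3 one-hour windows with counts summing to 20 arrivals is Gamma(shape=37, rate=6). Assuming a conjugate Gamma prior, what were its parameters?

Gamma(shape=17, rate=3)

Gamma–Poisson conjugacy: posterior shape = α + Σxᵢ, posterior rate = β + n.
So α = 37 − 20 = 17 and β = 6 − 3 = 3.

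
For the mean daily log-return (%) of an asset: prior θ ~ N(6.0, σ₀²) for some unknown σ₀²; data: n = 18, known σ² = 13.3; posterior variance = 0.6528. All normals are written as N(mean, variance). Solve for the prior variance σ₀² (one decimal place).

σ₀² = 5.6

Posterior precision equals prior precision plus data precision: 1/σ_n² = 1/σ₀² + n/σ².
So 1/σ₀² = 1/0.6528 − 18/13.3 = 1.531863 − 1.353383 = 0.178480.
Hence σ₀² = 1/0.178480 ≈ 5.6.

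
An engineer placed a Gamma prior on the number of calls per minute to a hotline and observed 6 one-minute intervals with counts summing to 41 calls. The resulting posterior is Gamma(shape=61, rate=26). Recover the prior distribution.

A Gamma(α, β) prior (rate parametrization) on a Poisson rate with n observations summing to S gives posterior Gamma(α+S, β+n).
So α = 61 − 41 = 20 and β = 26 − 6 = 20.

Gamma(shape=20, rate=20)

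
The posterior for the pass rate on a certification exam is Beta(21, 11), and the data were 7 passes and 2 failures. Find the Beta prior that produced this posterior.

Beta(14, 9)

Beta is conjugate to the binomial likelihood: posterior = Beta(a+s, b+f).
Subtract the data counts: 21−7=14, 11−2=9.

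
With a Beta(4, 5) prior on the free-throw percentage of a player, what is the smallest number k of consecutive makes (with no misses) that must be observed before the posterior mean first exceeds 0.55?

k = 3

After k makes and 0 misses the posterior is Beta(4+k, 5), with mean (4+k)/(4+5+k).
Set (4+k)/(9+k) > 0.55 and solve: k > (0.55·9 − 4)/(1 − 0.55) = 2.111.
The smallest integer exceeding 2.111 is 3, and checking k=3: (7)/(12) = 0.5833 > 0.55.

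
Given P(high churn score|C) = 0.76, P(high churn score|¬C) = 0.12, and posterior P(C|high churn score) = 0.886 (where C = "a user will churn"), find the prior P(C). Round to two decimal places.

Bayes' rule in odds form gives O(C|E) = O(C)·[P(E|C)/P(E|¬C)], hence O(C) = O(C|E)/LR.
Posterior odds = 0.886/(1−0.886) = 7.7719. LR = 0.76/0.12 = 6.3333.
Prior odds = 7.7719/6.3333 = 1.2271, so P(C) = 1.2271/(1+1.2271) ≈ 0.55.

P(C) = 0.55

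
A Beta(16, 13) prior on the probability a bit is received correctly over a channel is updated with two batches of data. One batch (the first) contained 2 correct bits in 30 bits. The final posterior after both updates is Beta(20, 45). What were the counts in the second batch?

2 correct bits and 4 errors

Because Beta–binomial updating is additive in the counts, the combined data contributed (α_post−α_prior, β_post−β_prior) successes and failures.
Total across both batches: 20−16=4 correct bits, 45−13=32 errors.
Subtract the first batch: 4−2=2 correct bits and 32−28=4 errors.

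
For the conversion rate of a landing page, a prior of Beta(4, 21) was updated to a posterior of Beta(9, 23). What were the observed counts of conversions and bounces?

Under Beta–binomial conjugacy the posterior parameters are (α+s, β+f).
So s = 9 − 4 = 5 and f = 23 − 21 = 2.

5 conversions and 2 bounces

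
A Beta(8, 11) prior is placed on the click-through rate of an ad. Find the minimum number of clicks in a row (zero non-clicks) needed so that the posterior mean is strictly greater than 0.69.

k = 17

After k clicks and 0 non-clicks the posterior is Beta(8+k, 11), with mean (8+k)/(8+11+k).
Set (8+k)/(19+k) > 0.69 and solve: k > (0.69·19 − 8)/(1 − 0.69) = 16.484.
The smallest integer exceeding 16.484 is 17.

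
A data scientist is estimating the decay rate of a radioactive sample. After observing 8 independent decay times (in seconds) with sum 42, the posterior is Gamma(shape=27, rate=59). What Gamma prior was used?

Gamma(shape=19, rate=17)

For an exponential likelihood with a Gamma(α, β) prior on the rate, n observations with total T give posterior Gamma(α+n, β+T).
So α = 27 − 8 = 19 and β = 59 − 42 = 17.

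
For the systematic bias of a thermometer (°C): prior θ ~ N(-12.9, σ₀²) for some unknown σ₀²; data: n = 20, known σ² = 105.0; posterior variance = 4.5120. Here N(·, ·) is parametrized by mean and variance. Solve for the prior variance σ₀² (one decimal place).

Posterior precision equals prior precision plus data precision: 1/σ_n² = 1/σ₀² + n/σ².
So 1/σ₀² = 1/4.5120 − 20/105.0 = 0.221631 − 0.190476 = 0.031155.
Hence σ₀² = 1/0.031155 ≈ 32.1.

σ₀² = 32.1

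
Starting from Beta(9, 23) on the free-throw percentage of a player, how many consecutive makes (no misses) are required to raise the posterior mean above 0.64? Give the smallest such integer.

k = 32

After k makes and 0 misses the posterior is Beta(9+k, 23), with mean (9+k)/(9+23+k).
Set (9+k)/(32+k) > 0.64 and solve: k > (0.64·32 − 9)/(1 − 0.64) = 31.889.
The smallest integer exceeding 31.889 is 32, and checking k=32: (41)/(64) = 0.6406 > 0.64.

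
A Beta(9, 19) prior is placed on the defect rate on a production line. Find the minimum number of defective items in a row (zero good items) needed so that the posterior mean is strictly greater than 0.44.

After k defective items and 0 good items the posterior is Beta(9+k, 19), with mean (9+k)/(9+19+k).
Set (9+k)/(28+k) > 0.44 and solve: k > (0.44·28 − 9)/(1 − 0.44) = 5.929.
The smallest integer exceeding 5.929 is 6, and checking k=6: (15)/(34) = 0.4412 > 0.44.

k = 6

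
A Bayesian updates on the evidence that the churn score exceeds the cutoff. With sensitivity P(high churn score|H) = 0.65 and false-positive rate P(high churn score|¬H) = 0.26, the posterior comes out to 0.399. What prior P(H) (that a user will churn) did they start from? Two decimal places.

In odds form, posterior odds = prior odds × likelihood ratio, so prior odds = posterior odds ÷ LR.
Posterior odds = 0.399/(1−0.399) = 0.6639. LR = 0.65/0.26 = 2.5000.
Prior odds = 0.6639/2.5000 = 0.2656, so P(H) = 0.2656/(1+0.2656) ≈ 0.21.

P(H) = 0.21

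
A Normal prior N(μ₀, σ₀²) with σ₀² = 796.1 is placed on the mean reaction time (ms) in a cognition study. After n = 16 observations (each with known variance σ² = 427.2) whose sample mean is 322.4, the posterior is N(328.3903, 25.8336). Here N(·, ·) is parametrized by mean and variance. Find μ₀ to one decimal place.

μ₀ = 507.0

The posterior mean is a precision-weighted average: μ_n = (τ₀μ₀ + τ_data·x̄)/(τ₀+τ_data), with τ₀=1/σ₀² and τ_data=n/σ².
Here τ₀ = 1/796.1 = 0.001256 and τ_data = 16/427.2 = 0.037453, so τ_n = 0.038709.
Rearranging for μ₀: μ₀ = (μ_n·τ_n − τ_data·x̄)/τ₀ = (328.3903·0.038709 − 0.037453·322.4) / 0.001256 = 0.636813/0.001256 ≈ 507.0.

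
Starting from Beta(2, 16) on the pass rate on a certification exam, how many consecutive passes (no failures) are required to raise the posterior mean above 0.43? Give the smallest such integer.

k = 11

After k passes and 0 failures the posterior is Beta(2+k, 16), with mean (2+k)/(2+16+k).
Set (2+k)/(18+k) > 0.43 and solve: k > (0.43·18 − 2)/(1 − 0.43) = 10.070.
The smallest integer exceeding 10.070 is 11.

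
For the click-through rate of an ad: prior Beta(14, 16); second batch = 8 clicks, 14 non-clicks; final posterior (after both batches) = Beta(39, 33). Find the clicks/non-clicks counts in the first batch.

17 clicks and 3 non-clicks

Sequential conjugate updates are equivalent to a single update on the pooled data, so total successes = posterior α − prior α and total failures = posterior β − prior β.
Total across both batches: 39−14=25 clicks, 33−16=17 non-clicks.
Subtract the second batch: 25−8=17 clicks and 17−14=3 non-clicks.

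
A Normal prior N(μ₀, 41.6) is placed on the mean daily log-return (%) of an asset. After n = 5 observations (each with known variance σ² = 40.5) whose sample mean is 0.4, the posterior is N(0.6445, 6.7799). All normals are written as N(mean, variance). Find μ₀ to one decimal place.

The posterior mean is a precision-weighted average: μ_n = (τ₀μ₀ + τ_data·x̄)/(τ₀+τ_data), with τ₀=1/σ₀² and τ_data=n/σ².
Here τ₀ = 1/41.6 = 0.024038 and τ_data = 5/40.5 = 0.123457, so τ_n = 0.147495.
Rearranging for μ₀: μ₀ = (μ_n·τ_n − τ_data·x̄)/τ₀ = (0.6445·0.147495 − 0.123457·0.4) / 0.024038 = 0.045678/0.024038 ≈ 1.9.

μ₀ = 1.9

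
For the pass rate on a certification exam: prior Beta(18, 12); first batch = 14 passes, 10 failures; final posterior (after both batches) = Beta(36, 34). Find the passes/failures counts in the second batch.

4 passes and 12 failures

Sequential conjugate updates are equivalent to a single update on the pooled data, so total successes = posterior α − prior α and total failures = posterior β − prior β.
Total across both batches: 36−18=18 passes, 34−12=22 failures.
Subtract the first batch: 18−14=4 passes and 22−10=12 failures.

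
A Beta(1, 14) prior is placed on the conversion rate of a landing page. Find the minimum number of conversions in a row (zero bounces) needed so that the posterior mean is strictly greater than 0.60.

After k conversions and 0 bounces the posterior is Beta(1+k, 14), with mean (1+k)/(1+14+k).
Set (1+k)/(15+k) > 0.60 and solve: k > (0.60·15 − 1)/(1 − 0.60) = 20.000.
The smallest integer exceeding 20.000 is 21, and checking k=21: (22)/(36) = 0.6111 > 0.60.

k = 21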